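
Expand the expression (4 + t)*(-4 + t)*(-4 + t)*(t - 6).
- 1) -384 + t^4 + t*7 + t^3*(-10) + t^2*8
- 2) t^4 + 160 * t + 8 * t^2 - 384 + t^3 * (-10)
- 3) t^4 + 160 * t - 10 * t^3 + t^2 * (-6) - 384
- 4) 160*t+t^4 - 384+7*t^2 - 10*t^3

Expanding (4 + t)*(-4 + t)*(-4 + t)*(t - 6):
= t^4 + 160 * t + 8 * t^2 - 384 + t^3 * (-10)
2) t^4 + 160 * t + 8 * t^2 - 384 + t^3 * (-10)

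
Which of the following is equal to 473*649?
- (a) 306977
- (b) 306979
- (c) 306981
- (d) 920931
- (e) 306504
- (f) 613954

473 * 649 = 306977
a) 306977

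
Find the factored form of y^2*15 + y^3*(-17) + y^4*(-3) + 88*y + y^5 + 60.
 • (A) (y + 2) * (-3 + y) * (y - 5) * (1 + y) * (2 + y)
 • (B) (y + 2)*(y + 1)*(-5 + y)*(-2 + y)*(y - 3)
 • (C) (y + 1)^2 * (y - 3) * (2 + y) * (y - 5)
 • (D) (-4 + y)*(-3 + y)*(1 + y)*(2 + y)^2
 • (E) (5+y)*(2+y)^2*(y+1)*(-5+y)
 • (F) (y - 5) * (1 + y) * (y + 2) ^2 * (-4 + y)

We need to factor y^2*15 + y^3*(-17) + y^4*(-3) + 88*y + y^5 + 60.
The factored form is (y + 2) * (-3 + y) * (y - 5) * (1 + y) * (2 + y).
A) (y + 2) * (-3 + y) * (y - 5) * (1 + y) * (2 + y)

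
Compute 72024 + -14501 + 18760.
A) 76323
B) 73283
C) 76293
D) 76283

First: 72024 + -14501 = 57523
Then: 57523 + 18760 = 76283
D) 76283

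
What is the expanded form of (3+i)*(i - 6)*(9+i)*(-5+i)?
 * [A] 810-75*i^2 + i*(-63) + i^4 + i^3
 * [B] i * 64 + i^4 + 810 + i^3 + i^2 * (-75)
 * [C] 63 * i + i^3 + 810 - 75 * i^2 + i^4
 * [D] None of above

Expanding (3+i)*(i - 6)*(9+i)*(-5+i):
= 63 * i + i^3 + 810 - 75 * i^2 + i^4
C) 63 * i + i^3 + 810 - 75 * i^2 + i^4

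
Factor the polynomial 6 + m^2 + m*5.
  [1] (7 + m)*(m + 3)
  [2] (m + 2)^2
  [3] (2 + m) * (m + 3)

We need to factor 6 + m^2 + m*5.
The factored form is (2 + m) * (m + 3).
3) (2 + m) * (m + 3)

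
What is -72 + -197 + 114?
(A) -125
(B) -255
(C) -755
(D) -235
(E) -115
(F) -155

First: -72 + -197 = -269
Then: -269 + 114 = -155
F) -155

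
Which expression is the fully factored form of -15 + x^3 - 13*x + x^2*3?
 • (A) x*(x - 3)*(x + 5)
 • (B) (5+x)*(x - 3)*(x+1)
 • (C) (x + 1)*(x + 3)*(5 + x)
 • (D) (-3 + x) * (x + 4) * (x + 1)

We need to factor -15 + x^3 - 13*x + x^2*3.
The factored form is (5+x)*(x - 3)*(x+1).
B) (5+x)*(x - 3)*(x+1)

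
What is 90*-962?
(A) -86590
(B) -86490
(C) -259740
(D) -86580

90 * -962 = -86580
D) -86580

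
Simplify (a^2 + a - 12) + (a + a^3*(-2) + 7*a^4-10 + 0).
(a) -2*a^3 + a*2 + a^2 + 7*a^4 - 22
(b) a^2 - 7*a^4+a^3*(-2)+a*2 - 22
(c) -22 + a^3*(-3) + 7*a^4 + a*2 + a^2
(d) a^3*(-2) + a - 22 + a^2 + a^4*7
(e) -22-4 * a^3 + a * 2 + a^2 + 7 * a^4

Adding the polynomials and combining like terms:
(a^2 + a - 12) + (a + a^3*(-2) + 7*a^4 - 10 + 0)
= -2*a^3 + a*2 + a^2 + 7*a^4 - 22
a) -2*a^3 + a*2 + a^2 + 7*a^4 - 22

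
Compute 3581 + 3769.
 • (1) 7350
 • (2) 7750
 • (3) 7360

3581 + 3769 = 7350
1) 7350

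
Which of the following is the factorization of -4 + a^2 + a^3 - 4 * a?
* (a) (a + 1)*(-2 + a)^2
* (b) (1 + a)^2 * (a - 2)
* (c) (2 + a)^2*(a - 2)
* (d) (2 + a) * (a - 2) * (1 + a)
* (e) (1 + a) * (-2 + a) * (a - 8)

We need to factor -4 + a^2 + a^3 - 4 * a.
The factored form is (2 + a) * (a - 2) * (1 + a).
d) (2 + a) * (a - 2) * (1 + a)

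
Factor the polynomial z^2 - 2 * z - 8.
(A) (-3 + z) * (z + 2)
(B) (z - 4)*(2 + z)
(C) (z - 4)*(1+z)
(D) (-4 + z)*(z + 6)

We need to factor z^2 - 2 * z - 8.
The factored form is (z - 4)*(2 + z).
B) (z - 4)*(2 + z)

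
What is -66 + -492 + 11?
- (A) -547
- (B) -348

First: -66 + -492 = -558
Then: -558 + 11 = -547
A) -547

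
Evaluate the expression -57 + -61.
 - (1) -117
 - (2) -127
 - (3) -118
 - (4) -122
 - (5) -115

-57 + -61 = -118
3) -118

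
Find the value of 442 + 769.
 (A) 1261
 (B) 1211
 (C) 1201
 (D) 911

442 + 769 = 1211
B) 1211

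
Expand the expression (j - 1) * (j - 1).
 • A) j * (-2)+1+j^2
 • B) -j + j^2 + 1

Expanding (j - 1) * (j - 1):
= j * (-2)+1+j^2
A) j * (-2)+1+j^2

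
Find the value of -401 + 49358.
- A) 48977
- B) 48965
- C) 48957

-401 + 49358 = 48957
C) 48957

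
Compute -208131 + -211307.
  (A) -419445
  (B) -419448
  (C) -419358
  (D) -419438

-208131 + -211307 = -419438
D) -419438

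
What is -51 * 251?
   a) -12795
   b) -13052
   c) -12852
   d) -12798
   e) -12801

-51 * 251 = -12801
e) -12801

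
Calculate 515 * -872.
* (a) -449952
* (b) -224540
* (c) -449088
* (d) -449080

515 * -872 = -449080
d) -449080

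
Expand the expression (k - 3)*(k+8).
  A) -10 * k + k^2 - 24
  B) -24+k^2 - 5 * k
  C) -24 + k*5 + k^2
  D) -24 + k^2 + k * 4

Expanding (k - 3)*(k+8):
= -24 + k*5 + k^2
C) -24 + k*5 + k^2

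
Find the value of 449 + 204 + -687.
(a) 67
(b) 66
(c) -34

First: 449 + 204 = 653
Then: 653 + -687 = -34
c) -34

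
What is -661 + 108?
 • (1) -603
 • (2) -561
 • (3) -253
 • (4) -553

-661 + 108 = -553
4) -553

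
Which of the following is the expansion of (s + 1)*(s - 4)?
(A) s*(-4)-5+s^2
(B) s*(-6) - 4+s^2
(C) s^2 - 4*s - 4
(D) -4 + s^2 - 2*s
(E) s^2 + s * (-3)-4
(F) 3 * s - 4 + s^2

Expanding (s + 1)*(s - 4):
= s^2 + s * (-3)-4
E) s^2 + s * (-3)-4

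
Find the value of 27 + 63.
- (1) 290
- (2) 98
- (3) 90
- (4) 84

27 + 63 = 90
3) 90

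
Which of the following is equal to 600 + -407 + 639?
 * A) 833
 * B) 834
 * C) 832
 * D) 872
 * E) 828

First: 600 + -407 = 193
Then: 193 + 639 = 832
C) 832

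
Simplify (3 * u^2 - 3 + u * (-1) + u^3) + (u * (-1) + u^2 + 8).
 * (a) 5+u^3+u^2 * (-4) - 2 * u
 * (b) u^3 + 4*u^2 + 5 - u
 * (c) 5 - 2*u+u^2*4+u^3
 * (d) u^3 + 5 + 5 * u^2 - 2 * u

Adding the polynomials and combining like terms:
(3*u^2 - 3 + u*(-1) + u^3) + (u*(-1) + u^2 + 8)
= 5 - 2*u+u^2*4+u^3
c) 5 - 2*u+u^2*4+u^3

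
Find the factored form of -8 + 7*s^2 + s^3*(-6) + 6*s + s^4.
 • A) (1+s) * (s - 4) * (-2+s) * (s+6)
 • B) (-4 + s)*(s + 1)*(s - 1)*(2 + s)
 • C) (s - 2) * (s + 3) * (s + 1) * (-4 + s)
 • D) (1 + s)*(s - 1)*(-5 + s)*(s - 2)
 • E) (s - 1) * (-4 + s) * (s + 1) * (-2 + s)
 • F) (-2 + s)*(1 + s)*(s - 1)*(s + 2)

We need to factor -8 + 7*s^2 + s^3*(-6) + 6*s + s^4.
The factored form is (s - 1) * (-4 + s) * (s + 1) * (-2 + s).
E) (s - 1) * (-4 + s) * (s + 1) * (-2 + s)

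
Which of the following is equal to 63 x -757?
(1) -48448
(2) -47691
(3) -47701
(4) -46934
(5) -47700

63 * -757 = -47691
2) -47691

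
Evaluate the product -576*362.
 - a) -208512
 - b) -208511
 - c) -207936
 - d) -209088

-576 * 362 = -208512
a) -208512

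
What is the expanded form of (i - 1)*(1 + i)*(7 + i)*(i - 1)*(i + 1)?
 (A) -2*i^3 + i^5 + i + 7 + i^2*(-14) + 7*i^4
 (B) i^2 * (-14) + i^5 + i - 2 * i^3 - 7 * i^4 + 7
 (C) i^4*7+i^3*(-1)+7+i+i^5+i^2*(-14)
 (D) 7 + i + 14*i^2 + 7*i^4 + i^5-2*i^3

Expanding (i - 1)*(1 + i)*(7 + i)*(i - 1)*(i + 1):
= -2*i^3 + i^5 + i + 7 + i^2*(-14) + 7*i^4
A) -2*i^3 + i^5 + i + 7 + i^2*(-14) + 7*i^4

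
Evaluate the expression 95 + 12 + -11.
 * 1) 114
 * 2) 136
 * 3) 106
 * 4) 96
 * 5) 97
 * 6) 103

First: 95 + 12 = 107
Then: 107 + -11 = 96
4) 96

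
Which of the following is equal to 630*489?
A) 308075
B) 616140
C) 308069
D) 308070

630 * 489 = 308070
D) 308070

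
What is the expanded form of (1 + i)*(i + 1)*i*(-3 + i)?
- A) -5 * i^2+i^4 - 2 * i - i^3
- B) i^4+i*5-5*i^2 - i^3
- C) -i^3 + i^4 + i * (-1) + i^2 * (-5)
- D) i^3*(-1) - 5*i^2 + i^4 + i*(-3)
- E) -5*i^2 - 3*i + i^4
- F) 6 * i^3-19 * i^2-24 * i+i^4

Expanding (1 + i)*(i + 1)*i*(-3 + i):
= i^3*(-1) - 5*i^2 + i^4 + i*(-3)
D) i^3*(-1) - 5*i^2 + i^4 + i*(-3)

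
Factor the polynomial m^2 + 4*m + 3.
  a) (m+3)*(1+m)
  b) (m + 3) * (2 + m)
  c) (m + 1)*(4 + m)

We need to factor m^2 + 4*m + 3.
The factored form is (m+3)*(1+m).
a) (m+3)*(1+m)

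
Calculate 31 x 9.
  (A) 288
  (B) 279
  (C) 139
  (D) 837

31 * 9 = 279
B) 279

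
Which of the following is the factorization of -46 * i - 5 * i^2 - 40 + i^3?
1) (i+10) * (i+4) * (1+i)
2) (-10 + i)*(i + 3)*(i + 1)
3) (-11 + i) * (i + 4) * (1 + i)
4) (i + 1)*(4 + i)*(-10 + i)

We need to factor -46 * i - 5 * i^2 - 40 + i^3.
The factored form is (i + 1)*(4 + i)*(-10 + i).
4) (i + 1)*(4 + i)*(-10 + i)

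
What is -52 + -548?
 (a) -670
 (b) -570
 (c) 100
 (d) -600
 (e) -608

-52 + -548 = -600
d) -600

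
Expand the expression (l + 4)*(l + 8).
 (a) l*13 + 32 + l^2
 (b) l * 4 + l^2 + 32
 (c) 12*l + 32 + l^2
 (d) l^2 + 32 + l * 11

Expanding (l + 4)*(l + 8):
= 12*l + 32 + l^2
c) 12*l + 32 + l^2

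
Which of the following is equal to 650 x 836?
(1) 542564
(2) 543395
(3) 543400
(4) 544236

650 * 836 = 543400
3) 543400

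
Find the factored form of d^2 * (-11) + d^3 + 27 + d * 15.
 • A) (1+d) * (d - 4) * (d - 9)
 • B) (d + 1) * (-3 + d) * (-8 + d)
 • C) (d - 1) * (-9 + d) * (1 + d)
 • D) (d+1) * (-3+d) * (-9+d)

We need to factor d^2 * (-11) + d^3 + 27 + d * 15.
The factored form is (d+1) * (-3+d) * (-9+d).
D) (d+1) * (-3+d) * (-9+d)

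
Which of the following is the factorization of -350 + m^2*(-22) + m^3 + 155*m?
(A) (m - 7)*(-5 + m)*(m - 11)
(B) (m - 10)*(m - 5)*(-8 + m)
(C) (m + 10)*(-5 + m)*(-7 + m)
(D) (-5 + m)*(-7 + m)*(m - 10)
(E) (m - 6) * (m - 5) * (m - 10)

We need to factor -350 + m^2*(-22) + m^3 + 155*m.
The factored form is (-5 + m)*(-7 + m)*(m - 10).
D) (-5 + m)*(-7 + m)*(m - 10)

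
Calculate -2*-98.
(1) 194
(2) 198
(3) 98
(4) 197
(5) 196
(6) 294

-2 * -98 = 196
5) 196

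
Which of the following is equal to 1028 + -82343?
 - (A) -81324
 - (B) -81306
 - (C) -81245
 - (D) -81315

1028 + -82343 = -81315
D) -81315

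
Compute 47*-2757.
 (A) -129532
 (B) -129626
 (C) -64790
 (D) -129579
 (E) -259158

47 * -2757 = -129579
D) -129579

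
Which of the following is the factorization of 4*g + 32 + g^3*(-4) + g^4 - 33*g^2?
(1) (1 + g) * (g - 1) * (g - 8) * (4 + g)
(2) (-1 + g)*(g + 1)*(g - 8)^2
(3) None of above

We need to factor 4*g + 32 + g^3*(-4) + g^4 - 33*g^2.
The factored form is (1 + g) * (g - 1) * (g - 8) * (4 + g).
1) (1 + g) * (g - 1) * (g - 8) * (4 + g)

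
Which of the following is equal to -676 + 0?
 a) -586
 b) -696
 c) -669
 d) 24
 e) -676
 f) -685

-676 + 0 = -676
e) -676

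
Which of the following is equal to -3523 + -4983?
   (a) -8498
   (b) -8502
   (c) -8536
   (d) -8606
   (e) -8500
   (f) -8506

-3523 + -4983 = -8506
f) -8506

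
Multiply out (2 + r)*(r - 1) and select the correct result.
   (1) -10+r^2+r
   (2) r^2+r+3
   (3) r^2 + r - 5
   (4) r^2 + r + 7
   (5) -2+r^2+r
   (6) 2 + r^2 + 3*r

Expanding (2 + r)*(r - 1):
= -2+r^2+r
5) -2+r^2+r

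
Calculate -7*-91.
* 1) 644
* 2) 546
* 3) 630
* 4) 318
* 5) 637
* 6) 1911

-7 * -91 = 637
5) 637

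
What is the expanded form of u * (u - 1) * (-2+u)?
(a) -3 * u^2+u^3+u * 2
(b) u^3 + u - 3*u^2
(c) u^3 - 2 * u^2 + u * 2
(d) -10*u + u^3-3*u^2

Expanding u * (u - 1) * (-2+u):
= -3 * u^2+u^3+u * 2
a) -3 * u^2+u^3+u * 2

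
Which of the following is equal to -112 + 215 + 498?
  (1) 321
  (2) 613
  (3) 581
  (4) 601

First: -112 + 215 = 103
Then: 103 + 498 = 601
4) 601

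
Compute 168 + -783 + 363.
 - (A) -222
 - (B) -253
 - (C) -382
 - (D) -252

First: 168 + -783 = -615
Then: -615 + 363 = -252
D) -252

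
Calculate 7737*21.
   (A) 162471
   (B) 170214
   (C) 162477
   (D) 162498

7737 * 21 = 162477
C) 162477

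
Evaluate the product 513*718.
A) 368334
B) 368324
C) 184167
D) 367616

513 * 718 = 368334
A) 368334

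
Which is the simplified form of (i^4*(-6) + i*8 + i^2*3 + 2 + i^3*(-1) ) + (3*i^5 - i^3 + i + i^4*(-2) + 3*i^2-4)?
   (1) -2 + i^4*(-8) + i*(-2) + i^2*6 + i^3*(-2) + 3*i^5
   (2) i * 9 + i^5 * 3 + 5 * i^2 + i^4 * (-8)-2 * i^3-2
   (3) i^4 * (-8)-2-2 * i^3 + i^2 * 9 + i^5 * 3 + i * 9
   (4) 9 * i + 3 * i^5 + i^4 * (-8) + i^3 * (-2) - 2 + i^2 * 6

Adding the polynomials and combining like terms:
(i^4*(-6) + i*8 + i^2*3 + 2 + i^3*(-1)) + (3*i^5 - i^3 + i + i^4*(-2) + 3*i^2 - 4)
= 9 * i + 3 * i^5 + i^4 * (-8) + i^3 * (-2) - 2 + i^2 * 6
4) 9 * i + 3 * i^5 + i^4 * (-8) + i^3 * (-2) - 2 + i^2 * 6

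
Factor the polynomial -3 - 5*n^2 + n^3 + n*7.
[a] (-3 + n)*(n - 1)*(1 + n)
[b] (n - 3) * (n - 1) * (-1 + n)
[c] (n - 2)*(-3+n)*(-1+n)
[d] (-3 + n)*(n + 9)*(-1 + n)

We need to factor -3 - 5*n^2 + n^3 + n*7.
The factored form is (n - 3) * (n - 1) * (-1 + n).
b) (n - 3) * (n - 1) * (-1 + n)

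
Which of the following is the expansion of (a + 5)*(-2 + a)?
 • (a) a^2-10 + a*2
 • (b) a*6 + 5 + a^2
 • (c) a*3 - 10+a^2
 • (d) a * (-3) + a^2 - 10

Expanding (a + 5)*(-2 + a):
= a*3 - 10+a^2
c) a*3 - 10+a^2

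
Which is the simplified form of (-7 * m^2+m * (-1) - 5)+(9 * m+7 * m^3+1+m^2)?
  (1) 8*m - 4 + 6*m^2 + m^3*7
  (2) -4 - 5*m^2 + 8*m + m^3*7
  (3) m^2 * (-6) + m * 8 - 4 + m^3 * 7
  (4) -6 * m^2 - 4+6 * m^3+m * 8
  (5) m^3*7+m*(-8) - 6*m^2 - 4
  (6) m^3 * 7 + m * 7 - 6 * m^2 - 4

Adding the polynomials and combining like terms:
(-7*m^2 + m*(-1) - 5) + (9*m + 7*m^3 + 1 + m^2)
= m^2 * (-6) + m * 8 - 4 + m^3 * 7
3) m^2 * (-6) + m * 8 - 4 + m^3 * 7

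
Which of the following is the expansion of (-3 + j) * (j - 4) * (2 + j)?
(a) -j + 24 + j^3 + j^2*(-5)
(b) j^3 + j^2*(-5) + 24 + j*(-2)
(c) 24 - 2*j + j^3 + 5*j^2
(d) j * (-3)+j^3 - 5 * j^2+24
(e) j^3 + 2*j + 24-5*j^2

Expanding (-3 + j) * (j - 4) * (2 + j):
= j^3 + j^2*(-5) + 24 + j*(-2)
b) j^3 + j^2*(-5) + 24 + j*(-2)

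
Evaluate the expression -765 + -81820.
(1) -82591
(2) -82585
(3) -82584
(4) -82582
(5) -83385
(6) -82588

-765 + -81820 = -82585
2) -82585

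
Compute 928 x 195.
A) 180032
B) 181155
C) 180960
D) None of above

928 * 195 = 180960
C) 180960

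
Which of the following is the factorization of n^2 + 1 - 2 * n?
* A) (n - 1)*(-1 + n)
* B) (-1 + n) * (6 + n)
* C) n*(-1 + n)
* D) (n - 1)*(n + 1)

We need to factor n^2 + 1 - 2 * n.
The factored form is (n - 1)*(-1 + n).
A) (n - 1)*(-1 + n)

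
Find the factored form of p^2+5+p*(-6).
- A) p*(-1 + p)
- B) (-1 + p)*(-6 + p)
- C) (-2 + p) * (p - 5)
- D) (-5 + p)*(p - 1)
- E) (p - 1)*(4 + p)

We need to factor p^2+5+p*(-6).
The factored form is (-5 + p)*(p - 1).
D) (-5 + p)*(p - 1)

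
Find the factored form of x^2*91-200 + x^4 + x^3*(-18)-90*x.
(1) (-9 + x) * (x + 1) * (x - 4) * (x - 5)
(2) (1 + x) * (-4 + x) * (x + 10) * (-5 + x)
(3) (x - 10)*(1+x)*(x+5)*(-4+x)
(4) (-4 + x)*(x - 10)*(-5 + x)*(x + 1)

We need to factor x^2*91-200 + x^4 + x^3*(-18)-90*x.
The factored form is (-4 + x)*(x - 10)*(-5 + x)*(x + 1).
4) (-4 + x)*(x - 10)*(-5 + x)*(x + 1)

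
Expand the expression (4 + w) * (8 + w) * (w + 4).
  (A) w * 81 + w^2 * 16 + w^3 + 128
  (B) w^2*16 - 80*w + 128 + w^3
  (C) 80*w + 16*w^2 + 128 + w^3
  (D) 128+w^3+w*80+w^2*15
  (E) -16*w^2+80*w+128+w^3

Expanding (4 + w) * (8 + w) * (w + 4):
= 80*w + 16*w^2 + 128 + w^3
C) 80*w + 16*w^2 + 128 + w^3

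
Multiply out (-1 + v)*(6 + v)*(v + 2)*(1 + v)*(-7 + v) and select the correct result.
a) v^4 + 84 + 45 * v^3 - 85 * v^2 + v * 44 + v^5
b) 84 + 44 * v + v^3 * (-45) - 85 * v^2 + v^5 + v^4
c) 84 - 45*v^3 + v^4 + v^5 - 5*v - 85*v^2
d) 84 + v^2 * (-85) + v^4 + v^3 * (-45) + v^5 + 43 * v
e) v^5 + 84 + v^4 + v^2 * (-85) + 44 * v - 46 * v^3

Expanding (-1 + v)*(6 + v)*(v + 2)*(1 + v)*(-7 + v):
= 84 + 44 * v + v^3 * (-45) - 85 * v^2 + v^5 + v^4
b) 84 + 44 * v + v^3 * (-45) - 85 * v^2 + v^5 + v^4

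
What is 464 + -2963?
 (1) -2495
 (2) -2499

464 + -2963 = -2499
2) -2499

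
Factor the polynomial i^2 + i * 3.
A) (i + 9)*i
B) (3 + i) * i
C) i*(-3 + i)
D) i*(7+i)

We need to factor i^2 + i * 3.
The factored form is (3 + i) * i.
B) (3 + i) * i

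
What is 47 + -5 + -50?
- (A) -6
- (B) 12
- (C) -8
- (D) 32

First: 47 + -5 = 42
Then: 42 + -50 = -8
C) -8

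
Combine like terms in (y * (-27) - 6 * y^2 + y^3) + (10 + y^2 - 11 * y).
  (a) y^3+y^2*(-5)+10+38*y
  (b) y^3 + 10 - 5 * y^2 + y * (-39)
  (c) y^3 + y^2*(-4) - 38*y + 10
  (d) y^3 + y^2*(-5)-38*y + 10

Adding the polynomials and combining like terms:
(y*(-27) - 6*y^2 + y^3) + (10 + y^2 - 11*y)
= y^3 + y^2*(-5)-38*y + 10
d) y^3 + y^2*(-5)-38*y + 10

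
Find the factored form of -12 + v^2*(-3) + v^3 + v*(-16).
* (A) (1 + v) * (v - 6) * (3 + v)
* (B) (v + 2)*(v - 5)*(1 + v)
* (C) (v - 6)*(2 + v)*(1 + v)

We need to factor -12 + v^2*(-3) + v^3 + v*(-16).
The factored form is (v - 6)*(2 + v)*(1 + v).
C) (v - 6)*(2 + v)*(1 + v)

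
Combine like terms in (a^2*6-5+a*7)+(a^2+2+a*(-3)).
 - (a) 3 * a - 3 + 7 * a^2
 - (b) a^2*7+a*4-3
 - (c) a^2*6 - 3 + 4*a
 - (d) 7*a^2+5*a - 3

Adding the polynomials and combining like terms:
(a^2*6 - 5 + a*7) + (a^2 + 2 + a*(-3))
= a^2*7+a*4-3
b) a^2*7+a*4-3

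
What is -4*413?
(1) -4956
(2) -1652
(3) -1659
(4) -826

-4 * 413 = -1652
2) -1652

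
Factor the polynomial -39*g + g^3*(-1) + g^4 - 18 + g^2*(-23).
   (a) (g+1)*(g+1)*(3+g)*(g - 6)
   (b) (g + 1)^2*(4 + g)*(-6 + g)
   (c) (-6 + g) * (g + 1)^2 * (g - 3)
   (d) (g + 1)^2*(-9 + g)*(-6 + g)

We need to factor -39*g + g^3*(-1) + g^4 - 18 + g^2*(-23).
The factored form is (g+1)*(g+1)*(3+g)*(g - 6).
a) (g+1)*(g+1)*(3+g)*(g - 6)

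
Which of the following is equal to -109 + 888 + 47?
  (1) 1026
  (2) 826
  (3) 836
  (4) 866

First: -109 + 888 = 779
Then: 779 + 47 = 826
2) 826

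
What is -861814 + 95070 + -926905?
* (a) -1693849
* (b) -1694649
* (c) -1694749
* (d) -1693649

First: -861814 + 95070 = -766744
Then: -766744 + -926905 = -1693649
d) -1693649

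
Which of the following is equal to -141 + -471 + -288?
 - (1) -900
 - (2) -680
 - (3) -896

First: -141 + -471 = -612
Then: -612 + -288 = -900
1) -900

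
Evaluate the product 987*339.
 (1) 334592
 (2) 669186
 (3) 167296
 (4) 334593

987 * 339 = 334593
4) 334593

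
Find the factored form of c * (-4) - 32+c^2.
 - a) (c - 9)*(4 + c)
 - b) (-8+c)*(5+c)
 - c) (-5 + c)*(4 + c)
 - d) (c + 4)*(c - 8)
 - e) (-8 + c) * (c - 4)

We need to factor c * (-4) - 32+c^2.
The factored form is (c + 4)*(c - 8).
d) (c + 4)*(c - 8)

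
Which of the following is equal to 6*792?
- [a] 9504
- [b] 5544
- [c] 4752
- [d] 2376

6 * 792 = 4752
c) 4752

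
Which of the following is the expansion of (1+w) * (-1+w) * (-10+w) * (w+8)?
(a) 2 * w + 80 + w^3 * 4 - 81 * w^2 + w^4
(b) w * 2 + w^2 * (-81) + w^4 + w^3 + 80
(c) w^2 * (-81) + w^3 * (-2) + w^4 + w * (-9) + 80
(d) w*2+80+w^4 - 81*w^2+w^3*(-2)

Expanding (1+w) * (-1+w) * (-10+w) * (w+8):
= w*2+80+w^4 - 81*w^2+w^3*(-2)
d) w*2+80+w^4 - 81*w^2+w^3*(-2)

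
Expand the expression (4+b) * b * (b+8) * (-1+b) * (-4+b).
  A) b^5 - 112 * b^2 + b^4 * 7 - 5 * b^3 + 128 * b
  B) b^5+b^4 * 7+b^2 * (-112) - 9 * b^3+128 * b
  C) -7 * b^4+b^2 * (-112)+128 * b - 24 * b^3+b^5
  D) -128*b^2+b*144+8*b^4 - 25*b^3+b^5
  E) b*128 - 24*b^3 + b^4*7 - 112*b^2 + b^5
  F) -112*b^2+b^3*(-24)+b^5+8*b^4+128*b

Expanding (4+b) * b * (b+8) * (-1+b) * (-4+b):
= b*128 - 24*b^3 + b^4*7 - 112*b^2 + b^5
E) b*128 - 24*b^3 + b^4*7 - 112*b^2 + b^5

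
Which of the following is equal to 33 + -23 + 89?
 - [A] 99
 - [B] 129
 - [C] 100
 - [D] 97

First: 33 + -23 = 10
Then: 10 + 89 = 99
A) 99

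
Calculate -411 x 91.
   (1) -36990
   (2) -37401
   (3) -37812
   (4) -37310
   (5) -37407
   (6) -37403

-411 * 91 = -37401
2) -37401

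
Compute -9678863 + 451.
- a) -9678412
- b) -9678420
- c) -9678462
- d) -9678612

-9678863 + 451 = -9678412
a) -9678412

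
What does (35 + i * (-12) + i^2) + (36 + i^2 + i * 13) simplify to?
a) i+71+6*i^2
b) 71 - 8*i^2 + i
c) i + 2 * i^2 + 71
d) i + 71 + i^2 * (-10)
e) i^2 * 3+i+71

Adding the polynomials and combining like terms:
(35 + i*(-12) + i^2) + (36 + i^2 + i*13)
= i + 2 * i^2 + 71
c) i + 2 * i^2 + 71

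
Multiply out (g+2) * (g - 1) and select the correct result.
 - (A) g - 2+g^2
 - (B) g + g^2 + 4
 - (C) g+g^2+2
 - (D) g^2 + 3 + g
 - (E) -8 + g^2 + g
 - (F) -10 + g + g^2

Expanding (g+2) * (g - 1):
= g - 2+g^2
A) g - 2+g^2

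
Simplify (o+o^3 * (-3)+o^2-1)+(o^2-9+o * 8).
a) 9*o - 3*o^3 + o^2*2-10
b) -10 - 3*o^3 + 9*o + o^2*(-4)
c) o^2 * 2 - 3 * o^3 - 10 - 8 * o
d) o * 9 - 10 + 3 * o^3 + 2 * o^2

Adding the polynomials and combining like terms:
(o + o^3*(-3) + o^2 - 1) + (o^2 - 9 + o*8)
= 9*o - 3*o^3 + o^2*2-10
a) 9*o - 3*o^3 + o^2*2-10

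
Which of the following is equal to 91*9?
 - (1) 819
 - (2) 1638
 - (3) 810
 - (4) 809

91 * 9 = 819
1) 819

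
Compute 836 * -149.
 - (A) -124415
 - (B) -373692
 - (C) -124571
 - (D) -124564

836 * -149 = -124564
D) -124564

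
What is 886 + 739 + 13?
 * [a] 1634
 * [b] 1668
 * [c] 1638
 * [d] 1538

First: 886 + 739 = 1625
Then: 1625 + 13 = 1638
c) 1638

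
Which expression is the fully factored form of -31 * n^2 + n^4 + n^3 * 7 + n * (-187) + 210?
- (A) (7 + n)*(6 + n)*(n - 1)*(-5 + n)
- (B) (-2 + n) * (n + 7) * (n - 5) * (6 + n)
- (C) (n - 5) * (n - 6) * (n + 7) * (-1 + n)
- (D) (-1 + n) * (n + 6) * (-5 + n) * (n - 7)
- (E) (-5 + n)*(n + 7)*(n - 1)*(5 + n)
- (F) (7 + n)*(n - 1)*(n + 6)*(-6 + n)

We need to factor -31 * n^2 + n^4 + n^3 * 7 + n * (-187) + 210.
The factored form is (7 + n)*(6 + n)*(n - 1)*(-5 + n).
A) (7 + n)*(6 + n)*(n - 1)*(-5 + n)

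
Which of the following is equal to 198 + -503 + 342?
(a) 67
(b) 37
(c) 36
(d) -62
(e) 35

First: 198 + -503 = -305
Then: -305 + 342 = 37
b) 37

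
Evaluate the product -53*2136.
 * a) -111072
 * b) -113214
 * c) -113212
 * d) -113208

-53 * 2136 = -113208
d) -113208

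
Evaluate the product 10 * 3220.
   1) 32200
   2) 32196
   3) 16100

10 * 3220 = 32200
1) 32200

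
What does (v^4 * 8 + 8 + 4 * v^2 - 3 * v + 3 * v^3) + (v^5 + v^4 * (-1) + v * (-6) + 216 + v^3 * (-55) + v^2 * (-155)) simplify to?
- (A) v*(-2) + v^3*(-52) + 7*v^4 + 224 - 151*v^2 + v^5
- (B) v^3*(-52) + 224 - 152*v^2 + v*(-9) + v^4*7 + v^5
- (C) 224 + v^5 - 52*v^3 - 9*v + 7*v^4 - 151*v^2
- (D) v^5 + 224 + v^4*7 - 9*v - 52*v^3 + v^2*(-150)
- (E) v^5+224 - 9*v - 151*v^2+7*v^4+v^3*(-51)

Adding the polynomials and combining like terms:
(v^4*8 + 8 + 4*v^2 - 3*v + 3*v^3) + (v^5 + v^4*(-1) + v*(-6) + 216 + v^3*(-55) + v^2*(-155))
= 224 + v^5 - 52*v^3 - 9*v + 7*v^4 - 151*v^2
C) 224 + v^5 - 52*v^3 - 9*v + 7*v^4 - 151*v^2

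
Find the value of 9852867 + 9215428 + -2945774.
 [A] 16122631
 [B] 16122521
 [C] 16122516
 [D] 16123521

First: 9852867 + 9215428 = 19068295
Then: 19068295 + -2945774 = 16122521
B) 16122521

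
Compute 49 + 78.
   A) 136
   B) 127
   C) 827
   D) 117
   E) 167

49 + 78 = 127
B) 127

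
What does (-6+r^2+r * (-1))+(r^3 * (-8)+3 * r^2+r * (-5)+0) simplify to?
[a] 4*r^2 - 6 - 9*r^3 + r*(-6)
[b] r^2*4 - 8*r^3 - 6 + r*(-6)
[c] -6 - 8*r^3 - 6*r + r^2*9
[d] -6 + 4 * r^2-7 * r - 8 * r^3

Adding the polynomials and combining like terms:
(-6 + r^2 + r*(-1)) + (r^3*(-8) + 3*r^2 + r*(-5) + 0)
= r^2*4 - 8*r^3 - 6 + r*(-6)
b) r^2*4 - 8*r^3 - 6 + r*(-6)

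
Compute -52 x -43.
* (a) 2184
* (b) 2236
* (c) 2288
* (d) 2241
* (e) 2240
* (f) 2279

-52 * -43 = 2236
b) 2236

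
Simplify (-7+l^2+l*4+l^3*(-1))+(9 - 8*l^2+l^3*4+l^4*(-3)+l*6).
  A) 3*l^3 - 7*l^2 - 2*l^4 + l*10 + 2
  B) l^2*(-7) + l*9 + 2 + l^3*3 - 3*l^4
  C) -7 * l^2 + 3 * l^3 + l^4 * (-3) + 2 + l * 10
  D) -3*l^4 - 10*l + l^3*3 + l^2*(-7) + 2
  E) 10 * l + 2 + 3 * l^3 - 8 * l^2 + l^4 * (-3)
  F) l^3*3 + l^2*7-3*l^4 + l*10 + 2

Adding the polynomials and combining like terms:
(-7 + l^2 + l*4 + l^3*(-1)) + (9 - 8*l^2 + l^3*4 + l^4*(-3) + l*6)
= -7 * l^2 + 3 * l^3 + l^4 * (-3) + 2 + l * 10
C) -7 * l^2 + 3 * l^3 + l^4 * (-3) + 2 + l * 10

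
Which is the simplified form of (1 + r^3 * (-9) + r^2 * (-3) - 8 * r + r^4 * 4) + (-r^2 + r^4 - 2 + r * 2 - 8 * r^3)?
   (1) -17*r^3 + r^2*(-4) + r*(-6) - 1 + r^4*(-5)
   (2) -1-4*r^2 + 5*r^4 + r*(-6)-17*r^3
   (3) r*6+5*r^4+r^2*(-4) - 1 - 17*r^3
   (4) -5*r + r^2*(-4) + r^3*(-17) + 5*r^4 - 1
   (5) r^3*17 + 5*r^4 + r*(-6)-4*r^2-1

Adding the polynomials and combining like terms:
(1 + r^3*(-9) + r^2*(-3) - 8*r + r^4*4) + (-r^2 + r^4 - 2 + r*2 - 8*r^3)
= -1-4*r^2 + 5*r^4 + r*(-6)-17*r^3
2) -1-4*r^2 + 5*r^4 + r*(-6)-17*r^3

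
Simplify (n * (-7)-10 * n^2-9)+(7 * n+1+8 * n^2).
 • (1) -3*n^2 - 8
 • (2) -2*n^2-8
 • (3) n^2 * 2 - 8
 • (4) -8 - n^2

Adding the polynomials and combining like terms:
(n*(-7) - 10*n^2 - 9) + (7*n + 1 + 8*n^2)
= -2*n^2-8
2) -2*n^2-8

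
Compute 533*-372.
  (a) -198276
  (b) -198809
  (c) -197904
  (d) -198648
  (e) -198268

533 * -372 = -198276
a) -198276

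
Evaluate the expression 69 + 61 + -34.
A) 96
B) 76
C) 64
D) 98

First: 69 + 61 = 130
Then: 130 + -34 = 96
A) 96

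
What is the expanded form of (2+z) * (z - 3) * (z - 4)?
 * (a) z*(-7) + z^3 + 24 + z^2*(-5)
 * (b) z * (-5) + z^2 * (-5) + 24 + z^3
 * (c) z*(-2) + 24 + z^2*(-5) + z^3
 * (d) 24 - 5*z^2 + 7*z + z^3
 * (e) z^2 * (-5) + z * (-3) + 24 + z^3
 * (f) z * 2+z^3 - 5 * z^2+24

Expanding (2+z) * (z - 3) * (z - 4):
= z*(-2) + 24 + z^2*(-5) + z^3
c) z*(-2) + 24 + z^2*(-5) + z^3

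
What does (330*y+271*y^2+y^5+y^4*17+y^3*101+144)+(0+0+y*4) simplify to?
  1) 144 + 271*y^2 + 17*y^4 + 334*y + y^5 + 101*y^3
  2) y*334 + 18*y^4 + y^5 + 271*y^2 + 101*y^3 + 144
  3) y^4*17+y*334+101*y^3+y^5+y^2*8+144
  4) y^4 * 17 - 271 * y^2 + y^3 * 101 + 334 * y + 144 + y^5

Adding the polynomials and combining like terms:
(330*y + 271*y^2 + y^5 + y^4*17 + y^3*101 + 144) + (0 + 0 + y*4)
= 144 + 271*y^2 + 17*y^4 + 334*y + y^5 + 101*y^3
1) 144 + 271*y^2 + 17*y^4 + 334*y + y^5 + 101*y^3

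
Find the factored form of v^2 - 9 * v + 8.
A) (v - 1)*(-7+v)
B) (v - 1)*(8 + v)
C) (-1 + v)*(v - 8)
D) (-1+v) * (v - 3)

We need to factor v^2 - 9 * v + 8.
The factored form is (-1 + v)*(v - 8).
C) (-1 + v)*(v - 8)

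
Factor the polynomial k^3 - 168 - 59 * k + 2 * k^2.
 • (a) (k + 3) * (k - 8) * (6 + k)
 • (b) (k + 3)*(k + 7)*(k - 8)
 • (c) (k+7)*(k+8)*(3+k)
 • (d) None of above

We need to factor k^3 - 168 - 59 * k + 2 * k^2.
The factored form is (k + 3)*(k + 7)*(k - 8).
b) (k + 3)*(k + 7)*(k - 8)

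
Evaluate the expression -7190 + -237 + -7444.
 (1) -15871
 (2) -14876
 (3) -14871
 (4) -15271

First: -7190 + -237 = -7427
Then: -7427 + -7444 = -14871
3) -14871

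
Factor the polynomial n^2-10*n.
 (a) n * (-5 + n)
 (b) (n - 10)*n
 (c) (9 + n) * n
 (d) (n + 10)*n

We need to factor n^2-10*n.
The factored form is (n - 10)*n.
b) (n - 10)*n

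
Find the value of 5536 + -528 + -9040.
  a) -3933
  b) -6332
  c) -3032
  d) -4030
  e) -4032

First: 5536 + -528 = 5008
Then: 5008 + -9040 = -4032
e) -4032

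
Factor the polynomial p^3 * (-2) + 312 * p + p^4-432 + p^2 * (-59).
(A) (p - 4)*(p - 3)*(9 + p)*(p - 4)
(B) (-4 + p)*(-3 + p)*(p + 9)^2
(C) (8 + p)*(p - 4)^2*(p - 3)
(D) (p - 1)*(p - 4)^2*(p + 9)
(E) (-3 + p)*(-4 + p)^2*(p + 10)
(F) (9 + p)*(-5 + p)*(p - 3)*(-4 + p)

We need to factor p^3 * (-2) + 312 * p + p^4-432 + p^2 * (-59).
The factored form is (p - 4)*(p - 3)*(9 + p)*(p - 4).
A) (p - 4)*(p - 3)*(9 + p)*(p - 4)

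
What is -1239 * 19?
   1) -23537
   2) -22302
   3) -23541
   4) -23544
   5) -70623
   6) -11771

-1239 * 19 = -23541
3) -23541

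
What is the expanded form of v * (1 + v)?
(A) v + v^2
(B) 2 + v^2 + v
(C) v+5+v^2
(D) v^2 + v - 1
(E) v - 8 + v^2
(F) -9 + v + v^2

Expanding v * (1 + v):
= v + v^2
A) v + v^2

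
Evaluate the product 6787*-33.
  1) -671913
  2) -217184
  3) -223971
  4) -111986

6787 * -33 = -223971
3) -223971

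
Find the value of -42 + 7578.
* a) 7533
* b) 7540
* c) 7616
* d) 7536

-42 + 7578 = 7536
d) 7536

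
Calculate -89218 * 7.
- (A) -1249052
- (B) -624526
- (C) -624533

-89218 * 7 = -624526
B) -624526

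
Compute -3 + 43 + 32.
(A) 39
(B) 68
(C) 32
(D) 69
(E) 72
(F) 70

First: -3 + 43 = 40
Then: 40 + 32 = 72
E) 72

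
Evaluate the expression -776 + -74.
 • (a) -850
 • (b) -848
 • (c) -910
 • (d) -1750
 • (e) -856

-776 + -74 = -850
a) -850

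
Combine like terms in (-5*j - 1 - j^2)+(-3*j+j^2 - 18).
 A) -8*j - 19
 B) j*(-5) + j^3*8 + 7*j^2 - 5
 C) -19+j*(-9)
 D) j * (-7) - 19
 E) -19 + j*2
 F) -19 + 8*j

Adding the polynomials and combining like terms:
(-5*j - 1 - j^2) + (-3*j + j^2 - 18)
= -8*j - 19
A) -8*j - 19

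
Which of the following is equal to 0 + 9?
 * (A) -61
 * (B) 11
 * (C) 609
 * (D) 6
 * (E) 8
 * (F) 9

0 + 9 = 9
F) 9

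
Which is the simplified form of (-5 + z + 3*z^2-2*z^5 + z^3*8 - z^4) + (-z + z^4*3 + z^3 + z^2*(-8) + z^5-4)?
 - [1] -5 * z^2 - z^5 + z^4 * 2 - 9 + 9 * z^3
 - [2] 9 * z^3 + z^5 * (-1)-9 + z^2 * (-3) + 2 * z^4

Adding the polynomials and combining like terms:
(-5 + z + 3*z^2 - 2*z^5 + z^3*8 - z^4) + (-z + z^4*3 + z^3 + z^2*(-8) + z^5 - 4)
= -5 * z^2 - z^5 + z^4 * 2 - 9 + 9 * z^3
1) -5 * z^2 - z^5 + z^4 * 2 - 9 + 9 * z^3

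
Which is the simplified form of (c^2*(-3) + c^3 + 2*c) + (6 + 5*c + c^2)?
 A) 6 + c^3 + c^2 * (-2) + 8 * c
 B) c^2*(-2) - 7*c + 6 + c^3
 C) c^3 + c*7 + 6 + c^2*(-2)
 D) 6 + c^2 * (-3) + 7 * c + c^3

Adding the polynomials and combining like terms:
(c^2*(-3) + c^3 + 2*c) + (6 + 5*c + c^2)
= c^3 + c*7 + 6 + c^2*(-2)
C) c^3 + c*7 + 6 + c^2*(-2)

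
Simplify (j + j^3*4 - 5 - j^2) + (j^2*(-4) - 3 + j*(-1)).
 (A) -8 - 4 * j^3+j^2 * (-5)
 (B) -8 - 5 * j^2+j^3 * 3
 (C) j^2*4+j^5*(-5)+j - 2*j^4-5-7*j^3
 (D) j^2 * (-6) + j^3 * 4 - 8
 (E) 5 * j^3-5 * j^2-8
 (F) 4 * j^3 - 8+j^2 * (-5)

Adding the polynomials and combining like terms:
(j + j^3*4 - 5 - j^2) + (j^2*(-4) - 3 + j*(-1))
= 4 * j^3 - 8+j^2 * (-5)
F) 4 * j^3 - 8+j^2 * (-5)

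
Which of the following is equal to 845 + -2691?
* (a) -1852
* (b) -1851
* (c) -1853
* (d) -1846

845 + -2691 = -1846
d) -1846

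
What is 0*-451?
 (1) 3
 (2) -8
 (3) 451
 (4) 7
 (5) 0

0 * -451 = 0
5) 0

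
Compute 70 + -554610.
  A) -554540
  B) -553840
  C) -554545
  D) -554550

70 + -554610 = -554540
A) -554540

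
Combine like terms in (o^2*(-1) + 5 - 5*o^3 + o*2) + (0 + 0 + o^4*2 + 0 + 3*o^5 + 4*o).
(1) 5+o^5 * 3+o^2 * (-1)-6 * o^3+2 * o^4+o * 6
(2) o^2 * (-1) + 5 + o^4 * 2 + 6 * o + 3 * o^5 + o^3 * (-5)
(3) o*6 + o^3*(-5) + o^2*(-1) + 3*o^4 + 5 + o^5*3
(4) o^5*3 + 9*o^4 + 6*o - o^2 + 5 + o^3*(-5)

Adding the polynomials and combining like terms:
(o^2*(-1) + 5 - 5*o^3 + o*2) + (0 + 0 + o^4*2 + 0 + 3*o^5 + 4*o)
= o^2 * (-1) + 5 + o^4 * 2 + 6 * o + 3 * o^5 + o^3 * (-5)
2) o^2 * (-1) + 5 + o^4 * 2 + 6 * o + 3 * o^5 + o^3 * (-5)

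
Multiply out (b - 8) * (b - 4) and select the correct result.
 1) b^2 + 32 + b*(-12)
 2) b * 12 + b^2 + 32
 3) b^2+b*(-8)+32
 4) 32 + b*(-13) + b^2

Expanding (b - 8) * (b - 4):
= b^2 + 32 + b*(-12)
1) b^2 + 32 + b*(-12)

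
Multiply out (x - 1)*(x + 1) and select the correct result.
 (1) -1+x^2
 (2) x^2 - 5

Expanding (x - 1)*(x + 1):
= -1+x^2
1) -1+x^2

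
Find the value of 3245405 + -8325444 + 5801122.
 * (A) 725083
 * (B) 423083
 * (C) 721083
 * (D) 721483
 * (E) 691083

First: 3245405 + -8325444 = -5080039
Then: -5080039 + 5801122 = 721083
C) 721083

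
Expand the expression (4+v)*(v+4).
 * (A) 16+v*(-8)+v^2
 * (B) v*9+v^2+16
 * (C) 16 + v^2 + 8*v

Expanding (4+v)*(v+4):
= 16 + v^2 + 8*v
C) 16 + v^2 + 8*v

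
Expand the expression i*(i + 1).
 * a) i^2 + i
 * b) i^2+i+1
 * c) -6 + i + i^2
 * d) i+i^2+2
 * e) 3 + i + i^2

Expanding i*(i + 1):
= i^2 + i
a) i^2 + i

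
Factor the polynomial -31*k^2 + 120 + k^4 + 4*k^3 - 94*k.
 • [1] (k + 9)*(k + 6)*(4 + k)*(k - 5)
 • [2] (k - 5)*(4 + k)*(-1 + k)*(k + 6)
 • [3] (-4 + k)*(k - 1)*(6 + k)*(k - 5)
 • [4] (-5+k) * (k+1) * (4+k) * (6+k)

We need to factor -31*k^2 + 120 + k^4 + 4*k^3 - 94*k.
The factored form is (k - 5)*(4 + k)*(-1 + k)*(k + 6).
2) (k - 5)*(4 + k)*(-1 + k)*(k + 6)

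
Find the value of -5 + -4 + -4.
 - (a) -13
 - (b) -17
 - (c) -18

First: -5 + -4 = -9
Then: -9 + -4 = -13
a) -13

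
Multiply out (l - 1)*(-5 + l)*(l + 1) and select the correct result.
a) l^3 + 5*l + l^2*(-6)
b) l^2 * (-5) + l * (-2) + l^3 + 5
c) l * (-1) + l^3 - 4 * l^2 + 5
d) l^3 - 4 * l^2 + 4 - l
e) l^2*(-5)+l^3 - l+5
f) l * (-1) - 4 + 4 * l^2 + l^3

Expanding (l - 1)*(-5 + l)*(l + 1):
= l^2*(-5)+l^3 - l+5
e) l^2*(-5)+l^3 - l+5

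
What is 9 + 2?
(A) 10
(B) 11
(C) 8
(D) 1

9 + 2 = 11
B) 11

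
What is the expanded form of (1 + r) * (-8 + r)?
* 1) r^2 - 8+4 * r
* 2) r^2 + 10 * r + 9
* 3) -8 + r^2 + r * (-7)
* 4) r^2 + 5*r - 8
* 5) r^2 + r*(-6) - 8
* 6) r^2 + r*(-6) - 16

Expanding (1 + r) * (-8 + r):
= -8 + r^2 + r * (-7)
3) -8 + r^2 + r * (-7)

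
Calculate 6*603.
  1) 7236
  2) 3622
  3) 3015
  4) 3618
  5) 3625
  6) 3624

6 * 603 = 3618
4) 3618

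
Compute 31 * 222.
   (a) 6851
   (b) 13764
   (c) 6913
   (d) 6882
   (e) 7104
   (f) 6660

31 * 222 = 6882
d) 6882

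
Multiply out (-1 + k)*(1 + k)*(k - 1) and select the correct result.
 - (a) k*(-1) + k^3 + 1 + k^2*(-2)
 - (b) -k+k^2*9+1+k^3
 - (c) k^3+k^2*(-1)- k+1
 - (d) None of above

Expanding (-1 + k)*(1 + k)*(k - 1):
= k^3+k^2*(-1)- k+1
c) k^3+k^2*(-1)- k+1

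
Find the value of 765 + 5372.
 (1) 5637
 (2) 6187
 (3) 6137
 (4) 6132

765 + 5372 = 6137
3) 6137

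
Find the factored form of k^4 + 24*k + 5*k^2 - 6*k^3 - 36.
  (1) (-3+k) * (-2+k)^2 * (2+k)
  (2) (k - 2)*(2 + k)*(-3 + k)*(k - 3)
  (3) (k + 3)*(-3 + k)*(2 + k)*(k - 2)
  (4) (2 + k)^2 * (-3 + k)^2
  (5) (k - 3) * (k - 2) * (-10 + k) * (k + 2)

We need to factor k^4 + 24*k + 5*k^2 - 6*k^3 - 36.
The factored form is (k - 2)*(2 + k)*(-3 + k)*(k - 3).
2) (k - 2)*(2 + k)*(-3 + k)*(k - 3)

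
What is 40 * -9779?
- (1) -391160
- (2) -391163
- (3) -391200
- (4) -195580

40 * -9779 = -391160
1) -391160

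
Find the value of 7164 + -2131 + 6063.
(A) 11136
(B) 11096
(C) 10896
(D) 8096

First: 7164 + -2131 = 5033
Then: 5033 + 6063 = 11096
B) 11096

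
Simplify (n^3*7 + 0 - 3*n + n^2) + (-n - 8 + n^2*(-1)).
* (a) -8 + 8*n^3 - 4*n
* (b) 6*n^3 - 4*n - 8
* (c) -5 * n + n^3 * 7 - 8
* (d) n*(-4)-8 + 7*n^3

Adding the polynomials and combining like terms:
(n^3*7 + 0 - 3*n + n^2) + (-n - 8 + n^2*(-1))
= n*(-4)-8 + 7*n^3
d) n*(-4)-8 + 7*n^3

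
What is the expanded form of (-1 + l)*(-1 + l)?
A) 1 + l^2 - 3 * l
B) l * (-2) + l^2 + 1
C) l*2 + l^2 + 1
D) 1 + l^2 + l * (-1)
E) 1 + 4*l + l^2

Expanding (-1 + l)*(-1 + l):
= l * (-2) + l^2 + 1
B) l * (-2) + l^2 + 1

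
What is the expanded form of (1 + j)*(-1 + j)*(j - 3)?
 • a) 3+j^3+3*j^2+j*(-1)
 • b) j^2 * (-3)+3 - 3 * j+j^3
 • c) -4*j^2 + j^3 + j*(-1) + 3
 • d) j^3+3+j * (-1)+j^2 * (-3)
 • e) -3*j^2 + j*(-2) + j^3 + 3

Expanding (1 + j)*(-1 + j)*(j - 3):
= j^3+3+j * (-1)+j^2 * (-3)
d) j^3+3+j * (-1)+j^2 * (-3)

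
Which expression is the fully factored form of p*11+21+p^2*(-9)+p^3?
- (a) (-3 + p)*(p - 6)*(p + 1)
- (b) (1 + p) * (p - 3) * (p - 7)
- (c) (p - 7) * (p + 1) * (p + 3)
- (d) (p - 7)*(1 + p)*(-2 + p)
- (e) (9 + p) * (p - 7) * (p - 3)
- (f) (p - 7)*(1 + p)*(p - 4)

We need to factor p*11+21+p^2*(-9)+p^3.
The factored form is (1 + p) * (p - 3) * (p - 7).
b) (1 + p) * (p - 3) * (p - 7)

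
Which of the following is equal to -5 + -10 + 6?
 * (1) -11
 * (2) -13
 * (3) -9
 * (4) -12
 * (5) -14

First: -5 + -10 = -15
Then: -15 + 6 = -9
3) -9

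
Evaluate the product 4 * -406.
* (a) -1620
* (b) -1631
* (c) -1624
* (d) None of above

4 * -406 = -1624
c) -1624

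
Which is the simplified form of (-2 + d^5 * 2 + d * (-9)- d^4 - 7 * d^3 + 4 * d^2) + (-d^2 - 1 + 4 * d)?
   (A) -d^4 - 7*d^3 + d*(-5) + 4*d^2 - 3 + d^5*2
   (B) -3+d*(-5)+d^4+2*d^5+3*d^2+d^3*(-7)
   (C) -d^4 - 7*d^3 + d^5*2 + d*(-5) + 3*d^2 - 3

Adding the polynomials and combining like terms:
(-2 + d^5*2 + d*(-9) - d^4 - 7*d^3 + 4*d^2) + (-d^2 - 1 + 4*d)
= -d^4 - 7*d^3 + d^5*2 + d*(-5) + 3*d^2 - 3
C) -d^4 - 7*d^3 + d^5*2 + d*(-5) + 3*d^2 - 3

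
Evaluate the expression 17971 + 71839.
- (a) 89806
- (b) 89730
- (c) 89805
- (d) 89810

17971 + 71839 = 89810
d) 89810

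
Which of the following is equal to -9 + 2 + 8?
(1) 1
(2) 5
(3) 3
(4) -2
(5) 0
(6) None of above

First: -9 + 2 = -7
Then: -7 + 8 = 1
1) 1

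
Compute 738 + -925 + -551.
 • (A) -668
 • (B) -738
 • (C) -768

First: 738 + -925 = -187
Then: -187 + -551 = -738
B) -738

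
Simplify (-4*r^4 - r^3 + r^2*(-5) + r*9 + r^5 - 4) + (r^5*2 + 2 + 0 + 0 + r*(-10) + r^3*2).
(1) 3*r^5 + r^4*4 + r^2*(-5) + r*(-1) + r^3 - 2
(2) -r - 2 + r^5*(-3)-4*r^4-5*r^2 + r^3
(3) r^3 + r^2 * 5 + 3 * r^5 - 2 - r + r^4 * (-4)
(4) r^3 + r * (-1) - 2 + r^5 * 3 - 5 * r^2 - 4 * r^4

Adding the polynomials and combining like terms:
(-4*r^4 - r^3 + r^2*(-5) + r*9 + r^5 - 4) + (r^5*2 + 2 + 0 + 0 + r*(-10) + r^3*2)
= r^3 + r * (-1) - 2 + r^5 * 3 - 5 * r^2 - 4 * r^4
4) r^3 + r * (-1) - 2 + r^5 * 3 - 5 * r^2 - 4 * r^4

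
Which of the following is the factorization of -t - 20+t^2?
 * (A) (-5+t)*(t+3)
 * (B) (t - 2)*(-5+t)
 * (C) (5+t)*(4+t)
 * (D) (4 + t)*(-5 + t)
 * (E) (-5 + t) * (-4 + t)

We need to factor -t - 20+t^2.
The factored form is (4 + t)*(-5 + t).
D) (4 + t)*(-5 + t)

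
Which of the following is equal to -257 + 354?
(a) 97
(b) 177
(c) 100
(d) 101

-257 + 354 = 97
a) 97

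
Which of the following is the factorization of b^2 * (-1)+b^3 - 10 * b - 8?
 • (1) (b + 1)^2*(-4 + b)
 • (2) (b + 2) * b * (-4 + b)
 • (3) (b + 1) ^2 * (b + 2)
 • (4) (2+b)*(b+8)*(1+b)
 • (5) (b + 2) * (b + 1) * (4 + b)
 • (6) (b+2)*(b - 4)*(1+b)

We need to factor b^2 * (-1)+b^3 - 10 * b - 8.
The factored form is (b+2)*(b - 4)*(1+b).
6) (b+2)*(b - 4)*(1+b)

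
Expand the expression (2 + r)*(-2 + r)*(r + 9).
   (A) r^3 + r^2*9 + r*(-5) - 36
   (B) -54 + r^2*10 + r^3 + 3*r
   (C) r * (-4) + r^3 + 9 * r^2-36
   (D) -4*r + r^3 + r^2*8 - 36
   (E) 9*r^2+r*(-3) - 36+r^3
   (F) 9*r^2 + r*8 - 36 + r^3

Expanding (2 + r)*(-2 + r)*(r + 9):
= r * (-4) + r^3 + 9 * r^2-36
C) r * (-4) + r^3 + 9 * r^2-36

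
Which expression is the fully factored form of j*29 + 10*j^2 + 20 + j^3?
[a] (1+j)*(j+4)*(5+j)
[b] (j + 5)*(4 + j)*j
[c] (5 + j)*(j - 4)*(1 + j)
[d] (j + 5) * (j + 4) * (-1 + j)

We need to factor j*29 + 10*j^2 + 20 + j^3.
The factored form is (1+j)*(j+4)*(5+j).
a) (1+j)*(j+4)*(5+j)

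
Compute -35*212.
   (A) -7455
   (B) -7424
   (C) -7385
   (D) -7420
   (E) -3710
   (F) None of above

-35 * 212 = -7420
D) -7420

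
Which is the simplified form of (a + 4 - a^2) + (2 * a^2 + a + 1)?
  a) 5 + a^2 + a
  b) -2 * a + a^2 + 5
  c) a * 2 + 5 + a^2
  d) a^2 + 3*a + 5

Adding the polynomials and combining like terms:
(a + 4 - a^2) + (2*a^2 + a + 1)
= a * 2 + 5 + a^2
c) a * 2 + 5 + a^2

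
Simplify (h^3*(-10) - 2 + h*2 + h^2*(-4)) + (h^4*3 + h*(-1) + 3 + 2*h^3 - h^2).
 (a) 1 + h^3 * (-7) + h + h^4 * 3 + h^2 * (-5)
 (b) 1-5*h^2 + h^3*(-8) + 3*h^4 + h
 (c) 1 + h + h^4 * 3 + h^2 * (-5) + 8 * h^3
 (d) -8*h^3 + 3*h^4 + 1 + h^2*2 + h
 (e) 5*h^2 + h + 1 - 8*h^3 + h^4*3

Adding the polynomials and combining like terms:
(h^3*(-10) - 2 + h*2 + h^2*(-4)) + (h^4*3 + h*(-1) + 3 + 2*h^3 - h^2)
= 1-5*h^2 + h^3*(-8) + 3*h^4 + h
b) 1-5*h^2 + h^3*(-8) + 3*h^4 + h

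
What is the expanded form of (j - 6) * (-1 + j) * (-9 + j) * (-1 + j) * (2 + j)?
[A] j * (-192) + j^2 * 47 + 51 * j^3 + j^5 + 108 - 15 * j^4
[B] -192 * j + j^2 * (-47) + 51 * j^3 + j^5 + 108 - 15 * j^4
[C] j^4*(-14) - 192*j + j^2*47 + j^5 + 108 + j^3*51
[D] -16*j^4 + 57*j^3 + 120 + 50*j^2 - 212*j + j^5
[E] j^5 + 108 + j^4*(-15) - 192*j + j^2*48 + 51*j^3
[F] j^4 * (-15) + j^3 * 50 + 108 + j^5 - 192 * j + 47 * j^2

Expanding (j - 6) * (-1 + j) * (-9 + j) * (-1 + j) * (2 + j):
= j * (-192) + j^2 * 47 + 51 * j^3 + j^5 + 108 - 15 * j^4
A) j * (-192) + j^2 * 47 + 51 * j^3 + j^5 + 108 - 15 * j^4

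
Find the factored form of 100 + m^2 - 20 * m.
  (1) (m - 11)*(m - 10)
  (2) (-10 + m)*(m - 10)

We need to factor 100 + m^2 - 20 * m.
The factored form is (-10 + m)*(m - 10).
2) (-10 + m)*(m - 10)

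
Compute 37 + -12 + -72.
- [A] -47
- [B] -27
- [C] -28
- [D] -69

First: 37 + -12 = 25
Then: 25 + -72 = -47
A) -47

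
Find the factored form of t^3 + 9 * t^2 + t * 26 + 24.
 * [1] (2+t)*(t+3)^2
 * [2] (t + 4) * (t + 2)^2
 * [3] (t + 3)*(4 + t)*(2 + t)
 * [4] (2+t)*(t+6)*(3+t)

We need to factor t^3 + 9 * t^2 + t * 26 + 24.
The factored form is (t + 3)*(4 + t)*(2 + t).
3) (t + 3)*(4 + t)*(2 + t)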